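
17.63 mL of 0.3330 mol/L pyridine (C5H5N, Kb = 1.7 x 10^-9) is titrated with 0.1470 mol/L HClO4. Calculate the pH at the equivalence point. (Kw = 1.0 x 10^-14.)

3.11

n(C5H5N) = 0.3330 x 0.01763 = 0.005871 mol; V(HClO4) at equivalence = 0.005871/0.1470 = 0.03994 L.
At equivalence the base is fully converted to C5H5NH+; total volume = 0.05757 L, so [C5H5NH+] = 0.005871/0.05757 = 0.1020 M.
Ka(C5H5NH+) = Kw/Kb = 1.0e-14 / 1.7 x 10^-9 = 5.88e-6.
[H^+] = sqrt(Ka x [C5H5NH+]) = sqrt(5.88e-6 x 0.1020) = 0.000775 M.
pH = -log(0.000775) = 3.11.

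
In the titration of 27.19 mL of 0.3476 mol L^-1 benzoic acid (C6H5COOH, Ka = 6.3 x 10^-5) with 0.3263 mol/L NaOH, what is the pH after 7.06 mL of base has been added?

3.71

Initial n(C6H5COOH) = 0.3476 x 0.02719 = 0.009451 mol.
n(NaOH) added = 0.3263 x 0.007060 = 0.002304 mol, converting that many moles of C6H5COOH to C6H5COO-.
Remaining n(C6H5COOH) = 0.007148 mol; n(C6H5COO-) = 0.002304 mol.
By Henderson-Hasselbalch, pH = pKa + log([A^-]/[HA]) = 4.20 + log(0.002304/0.007148) = 4.20 + (-0.49) = 3.71.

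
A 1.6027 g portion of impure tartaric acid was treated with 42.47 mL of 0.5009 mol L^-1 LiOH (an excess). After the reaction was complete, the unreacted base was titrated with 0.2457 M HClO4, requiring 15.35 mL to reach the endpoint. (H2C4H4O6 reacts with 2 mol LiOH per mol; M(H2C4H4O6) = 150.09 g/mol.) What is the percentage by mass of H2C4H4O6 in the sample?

Total n(LiOH) added = 0.5009 x 0.04247 = 0.02127 mol.
n(HClO4) used = 0.2457 x 0.01535 = 0.003771 mol, which equals the excess n(LiOH).
So n(LiOH) consumed by the sample = 0.02127 - 0.003771 = 0.01750 mol.
n(H2C4H4O6) = 0.01750 / 2 = 0.008751 mol.
mass H2C4H4O6 = 0.008751 x 150.09 = 1.313 g, so %H2C4H4O6 = 1.313/1.6027 x 100 = 82.0%.

82.0%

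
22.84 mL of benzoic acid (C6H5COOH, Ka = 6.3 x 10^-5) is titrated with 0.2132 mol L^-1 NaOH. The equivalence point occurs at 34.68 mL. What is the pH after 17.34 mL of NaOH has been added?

4.20

17.34 mL is exactly half the equivalence volume (34.68/2), i.e. the half-equivalence point.
There, n(HA) = n(A^-), so pH = pKa = -log(6.3 x 10^-5) = 4.20.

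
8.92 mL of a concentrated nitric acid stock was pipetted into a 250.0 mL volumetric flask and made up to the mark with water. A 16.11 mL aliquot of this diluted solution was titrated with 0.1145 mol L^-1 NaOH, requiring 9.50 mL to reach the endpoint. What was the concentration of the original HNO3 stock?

1.89 M

n(NaOH) = 0.1145 x 0.009500 = 0.001088 mol.
n(HNO3) in the aliquot = 0.001088 mol.
[diluted HNO3] = 0.001088 / 0.01611 = 0.06752 M.
Dilution factor = 250.0/8.920 = 28.03, so [stock] = 0.06752 x 28.03 = 1.89 M.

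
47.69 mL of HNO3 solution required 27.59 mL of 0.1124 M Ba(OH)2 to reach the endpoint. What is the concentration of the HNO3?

0.130 M

n(Ba(OH)2) delivered = 0.1124 x 0.02759 = 0.003101 mol.
The reaction is 2 HNO3 + 1 Ba(OH)2, so n(HNO3) = 0.003101 x 2/1 = 0.006202 mol.
[HNO3] = 0.006202 mol / 0.04769 L = 0.130 M.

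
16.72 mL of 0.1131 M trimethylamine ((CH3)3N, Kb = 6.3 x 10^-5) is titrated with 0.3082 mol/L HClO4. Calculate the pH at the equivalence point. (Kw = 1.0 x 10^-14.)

5.44

n((CH3)3N) = 0.1131 x 0.01672 = 0.001891 mol; V(HClO4) at equivalence = 0.001891/0.3082 = 0.006136 L.
At equivalence the base is fully converted to (CH3)3NH+; total volume = 0.02286 L, so [(CH3)3NH+] = 0.001891/0.02286 = 0.08274 M.
Ka((CH3)3NH+) = Kw/Kb = 1.0e-14 / 6.3 x 10^-5 = 1.59e-10.
[H^+] = sqrt(Ka x [(CH3)3NH+]) = sqrt(1.59e-10 x 0.08274) = 3.62e-6 M.
pH = -log(3.62e-6) = 5.44.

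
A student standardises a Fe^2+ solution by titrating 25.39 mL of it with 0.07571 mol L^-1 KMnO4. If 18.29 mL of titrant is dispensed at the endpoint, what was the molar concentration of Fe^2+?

0.273 M

n(KMnO4) = 0.07571 x 0.01829 = 0.001385 mol.
From the balanced equation, 1 mol KMnO4 reacts with 5 mol Fe^2+, so n(Fe^2+) = 0.001385 x 5/1 = 0.006924 mol.
[Fe^2+] = 0.006924 / 0.02539 L = 0.273 M.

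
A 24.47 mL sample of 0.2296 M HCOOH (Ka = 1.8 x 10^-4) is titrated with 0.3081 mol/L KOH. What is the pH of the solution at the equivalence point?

8.43

n(HCOOH) = 0.2296 x 0.02447 = 0.005618 mol; V(KOH) at equivalence = 0.005618/0.3081 = 0.01824 L.
At equivalence all the acid is converted to HCOO-; total volume = 0.02447 + 0.01824 = 0.04271 L, so [HCOO-] = 0.005618/0.04271 = 0.1316 M.
Kb = Kw/Ka = 1.0e-14 / 1.8 x 10^-4 = 5.56e-11.
[OH^-] = sqrt(Kb x [HCOO-]) = sqrt(5.56e-11 x 0.1316) = 2.70e-6 M.
pOH = 5.57, so pH = 14.00 - 5.57 = 8.43.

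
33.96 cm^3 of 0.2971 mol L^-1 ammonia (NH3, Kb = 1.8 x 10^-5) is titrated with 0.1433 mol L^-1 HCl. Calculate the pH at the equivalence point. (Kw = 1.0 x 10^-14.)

5.13

n(NH3) = 0.2971 x 0.03396 = 0.01009 mol; V(HCl) at equivalence = 0.01009/0.1433 = 0.07041 L.
At equivalence the base is fully converted to NH4+; total volume = 0.1044 L, so [NH4+] = 0.01009/0.1044 = 0.09667 M.
Ka(NH4+) = Kw/Kb = 1.0e-14 / 1.8 x 10^-5 = 5.56e-10.
[H^+] = sqrt(Ka x [NH4+]) = sqrt(5.56e-10 x 0.09667) = 7.33e-6 M.
pH = -log(7.33e-6) = 5.13.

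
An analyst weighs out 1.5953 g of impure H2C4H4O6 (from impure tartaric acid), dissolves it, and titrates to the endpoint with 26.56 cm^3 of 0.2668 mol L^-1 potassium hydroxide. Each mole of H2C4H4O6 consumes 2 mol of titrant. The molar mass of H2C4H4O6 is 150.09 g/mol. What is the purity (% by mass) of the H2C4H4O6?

33.3%

n(KOH) = 0.2668 x 0.02656 = 0.007086 mol.
n(H2C4H4O6) = 0.007086 / 2 = 0.003543 mol.
mass of H2C4H4O6 = 0.003543 x 150.09 = 0.5318 g.
% purity = 0.5318 / 1.5953 x 100 = 33.3%.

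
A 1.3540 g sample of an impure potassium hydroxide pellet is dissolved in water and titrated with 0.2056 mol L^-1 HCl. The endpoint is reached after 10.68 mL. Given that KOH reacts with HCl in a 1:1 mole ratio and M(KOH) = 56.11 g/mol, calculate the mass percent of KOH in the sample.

9.10%

n(HCl) = 0.2056 x 0.01068 = 0.002196 mol.
n(KOH) = 0.002196 / 1 = 0.002196 mol.
mass of KOH = 0.002196 x 56.11 = 0.1232 g.
% purity = 0.1232 / 1.3540 x 100 = 9.10%.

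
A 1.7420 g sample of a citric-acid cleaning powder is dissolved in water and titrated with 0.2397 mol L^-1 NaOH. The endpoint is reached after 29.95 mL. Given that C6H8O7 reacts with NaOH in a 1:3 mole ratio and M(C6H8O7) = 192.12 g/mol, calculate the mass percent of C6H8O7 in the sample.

n(NaOH) = 0.2397 x 0.02995 = 0.007179 mol.
n(C6H8O7) = 0.007179 / 3 = 0.002393 mol.
mass of C6H8O7 = 0.002393 x 192.12 = 0.4597 g.
% purity = 0.4597 / 1.7420 x 100 = 26.4%.

26.4%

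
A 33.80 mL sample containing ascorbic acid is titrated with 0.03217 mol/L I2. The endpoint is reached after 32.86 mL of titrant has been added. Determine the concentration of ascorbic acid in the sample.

0.0313 M

n(I2) = 0.03217 x 0.03286 = 0.001057 mol.
From the balanced equation, 1 mol I2 reacts with 1 mol ascorbic acid, so n(ascorbic acid) = 0.001057 x 1/1 = 0.001057 mol.
[ascorbic acid] = 0.001057 / 0.03380 L = 0.0313 M.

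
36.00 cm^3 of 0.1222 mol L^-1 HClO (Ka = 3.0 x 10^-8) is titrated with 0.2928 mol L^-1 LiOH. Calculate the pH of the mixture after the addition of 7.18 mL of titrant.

Initial n(HClO) = 0.1222 x 0.03600 = 0.004399 mol.
n(LiOH) added = 0.2928 x 0.007180 = 0.002102 mol, converting that many moles of HClO to ClO-.
Remaining n(HClO) = 0.002297 mol; n(ClO-) = 0.002102 mol.
By Henderson-Hasselbalch, pH = pKa + log([A^-]/[HA]) = 7.52 + log(0.002102/0.002297) = 7.52 + (-0.04) = 7.48.

7.48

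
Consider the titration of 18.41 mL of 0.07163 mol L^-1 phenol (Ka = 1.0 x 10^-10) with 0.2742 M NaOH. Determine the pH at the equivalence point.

n(C6H5OH) = 0.07163 x 0.01841 = 0.001319 mol; V(NaOH) at equivalence = 0.001319/0.2742 = 0.004809 L.
At equivalence all the acid is converted to C6H5O-; total volume = 0.01841 + 0.004809 = 0.02322 L, so [C6H5O-] = 0.001319/0.02322 = 0.05679 M.
Kb = Kw/Ka = 1.0e-14 / 1.0 x 10^-10 = 0.000100.
[OH^-] = sqrt(Kb x [C6H5O-]) = sqrt(0.000100 x 0.05679) = 0.00238 M.
pOH = 2.62, so pH = 14.00 - 2.62 = 11.38.

11.38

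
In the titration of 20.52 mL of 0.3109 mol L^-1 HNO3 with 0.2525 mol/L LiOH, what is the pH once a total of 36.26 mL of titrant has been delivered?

n(acid) = 0.3109 x 0.02052 = 0.006380 mol; n(LiOH) added = 0.2525 x 0.03626 = 0.009156 mol.
Base is in excess by 0.009156 - 0.006380 = 0.002776 mol in a total volume of 0.05678 L.
[OH^-] = 0.002776/0.05678 = 0.04889 M, so pOH = 1.31 and pH = 14.00 - 1.31 = 12.69.

12.69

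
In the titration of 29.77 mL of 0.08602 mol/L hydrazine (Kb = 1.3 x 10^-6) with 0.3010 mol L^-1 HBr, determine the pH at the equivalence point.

4.64

n(N2H4) = 0.08602 x 0.02977 = 0.002561 mol; V(HBr) at equivalence = 0.002561/0.3010 = 0.008508 L.
At equivalence the base is fully converted to N2H5+; total volume = 0.03828 L, so [N2H5+] = 0.002561/0.03828 = 0.06690 M.
Ka(N2H5+) = Kw/Kb = 1.0e-14 / 1.3 x 10^-6 = 7.69e-9.
[H^+] = sqrt(Ka x [N2H5+]) = sqrt(7.69e-9 x 0.06690) = 2.27e-5 M.
pH = -log(2.27e-5) = 4.64.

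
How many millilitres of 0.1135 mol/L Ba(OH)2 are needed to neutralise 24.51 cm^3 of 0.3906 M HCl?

42.2 mL

n(HCl) = 0.3906 mol/L x 0.02451 L = 0.009574 mol.
The neutralisation is 2 HCl : 1 Ba(OH)2, so n(Ba(OH)2) = 0.009574 x 1/2 = 0.004787 mol.
V(Ba(OH)2) = 0.004787 / 0.1135 = 0.04217 L = 42.2 mL.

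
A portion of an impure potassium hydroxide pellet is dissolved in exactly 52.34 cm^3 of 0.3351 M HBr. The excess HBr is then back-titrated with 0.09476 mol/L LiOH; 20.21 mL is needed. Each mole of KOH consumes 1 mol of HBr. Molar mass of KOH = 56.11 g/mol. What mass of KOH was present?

0.877 g

Total n(HBr) added = 0.3351 x 0.05234 = 0.01754 mol.
n(LiOH) used = 0.09476 x 0.02021 = 0.001915 mol, which equals the excess n(HBr).
So n(HBr) consumed by the sample = 0.01754 - 0.001915 = 0.01562 mol.
n(KOH) = 0.01562 / 1 = 0.01562 mol.
mass = 0.01562 mol x 56.11 g/mol = 0.877 g.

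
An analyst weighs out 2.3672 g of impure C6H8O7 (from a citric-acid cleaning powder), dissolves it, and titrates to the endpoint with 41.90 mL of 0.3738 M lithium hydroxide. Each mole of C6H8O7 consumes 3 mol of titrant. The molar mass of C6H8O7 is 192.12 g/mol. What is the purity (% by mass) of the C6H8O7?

n(LiOH) = 0.3738 x 0.04190 = 0.01566 mol.
n(C6H8O7) = 0.01566 / 3 = 0.005221 mol.
mass of C6H8O7 = 0.005221 x 192.12 = 1.003 g.
% purity = 1.003 / 2.3672 x 100 = 42.4%.

42.4%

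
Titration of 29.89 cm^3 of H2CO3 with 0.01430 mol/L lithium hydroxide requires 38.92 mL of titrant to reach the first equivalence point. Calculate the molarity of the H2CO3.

n(LiOH) = 0.01430 x 0.03892 = 0.0005566 mol.
At the first equivalence point, 1 mol OH^- react per mol H2CO3, so n(H2CO3) = 0.0005566 / 1 = 0.0005566 mol.
[H2CO3] = 0.0005566 / 0.02989 L = 0.0186 M.

0.0186 M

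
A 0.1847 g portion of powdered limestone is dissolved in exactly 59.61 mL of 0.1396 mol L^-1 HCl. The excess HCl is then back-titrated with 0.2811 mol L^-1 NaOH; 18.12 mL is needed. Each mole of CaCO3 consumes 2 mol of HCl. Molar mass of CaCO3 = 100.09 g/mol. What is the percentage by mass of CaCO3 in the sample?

Total n(HCl) added = 0.1396 x 0.05961 = 0.008322 mol.
n(NaOH) used = 0.2811 x 0.01812 = 0.005094 mol, which equals the excess n(HCl).
So n(HCl) consumed by the sample = 0.008322 - 0.005094 = 0.003228 mol.
n(CaCO3) = 0.003228 / 2 = 0.001614 mol.
mass CaCO3 = 0.001614 x 100.09 = 0.1615 g, so %CaCO3 = 0.1615/0.1847 x 100 = 87.5%.

87.5%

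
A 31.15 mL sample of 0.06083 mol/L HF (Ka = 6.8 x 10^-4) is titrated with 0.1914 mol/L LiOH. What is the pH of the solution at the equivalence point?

n(HF) = 0.06083 x 0.03115 = 0.001895 mol; V(LiOH) at equivalence = 0.001895/0.1914 = 0.009900 L.
At equivalence all the acid is converted to F-; total volume = 0.03115 + 0.009900 = 0.04105 L, so [F-] = 0.001895/0.04105 = 0.04616 M.
Kb = Kw/Ka = 1.0e-14 / 6.8 x 10^-4 = 1.47e-11.
[OH^-] = sqrt(Kb x [F-]) = sqrt(1.47e-11 x 0.04616) = 8.24e-7 M.
pOH = 6.08, so pH = 14.00 - 6.08 = 7.92.

7.92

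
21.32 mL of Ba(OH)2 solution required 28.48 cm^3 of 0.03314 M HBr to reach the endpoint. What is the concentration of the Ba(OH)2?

0.0221 M

n(HBr) delivered = 0.03314 x 0.02848 = 0.0009438 mol.
The reaction is 1 Ba(OH)2 + 2 HBr, so n(Ba(OH)2) = 0.0009438 x 1/2 = 0.0004719 mol.
[Ba(OH)2] = 0.0004719 mol / 0.02132 L = 0.0221 M.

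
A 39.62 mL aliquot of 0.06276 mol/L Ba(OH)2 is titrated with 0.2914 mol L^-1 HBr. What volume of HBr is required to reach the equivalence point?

17.1 mL

n(Ba(OH)2) = 0.06276 mol/L x 0.03962 L = 0.002487 mol.
The neutralisation is 1 Ba(OH)2 : 2 HBr, so n(HBr) = 0.002487 x 2/1 = 0.004973 mol.
V(HBr) = 0.004973 / 0.2914 = 0.01707 L = 17.1 mL.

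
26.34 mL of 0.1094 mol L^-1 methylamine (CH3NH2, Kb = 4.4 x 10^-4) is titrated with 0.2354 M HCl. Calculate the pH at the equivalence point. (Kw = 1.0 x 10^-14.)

5.89

n(CH3NH2) = 0.1094 x 0.02634 = 0.002882 mol; V(HCl) at equivalence = 0.002882/0.2354 = 0.01224 L.
At equivalence the base is fully converted to CH3NH3+; total volume = 0.03858 L, so [CH3NH3+] = 0.002882/0.03858 = 0.07469 M.
Ka(CH3NH3+) = Kw/Kb = 1.0e-14 / 4.4 x 10^-4 = 2.27e-11.
[H^+] = sqrt(Ka x [CH3NH3+]) = sqrt(2.27e-11 x 0.07469) = 1.30e-6 M.
pH = -log(1.30e-6) = 5.89.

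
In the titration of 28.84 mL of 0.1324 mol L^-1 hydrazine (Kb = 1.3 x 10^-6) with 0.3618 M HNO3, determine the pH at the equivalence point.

4.56

n(N2H4) = 0.1324 x 0.02884 = 0.003818 mol; V(HNO3) at equivalence = 0.003818/0.3618 = 0.01055 L.
At equivalence the base is fully converted to N2H5+; total volume = 0.03939 L, so [N2H5+] = 0.003818/0.03939 = 0.09693 M.
Ka(N2H5+) = Kw/Kb = 1.0e-14 / 1.3 x 10^-6 = 7.69e-9.
[H^+] = sqrt(Ka x [N2H5+]) = sqrt(7.69e-9 x 0.09693) = 2.73e-5 M.
pH = -log(2.73e-5) = 4.56.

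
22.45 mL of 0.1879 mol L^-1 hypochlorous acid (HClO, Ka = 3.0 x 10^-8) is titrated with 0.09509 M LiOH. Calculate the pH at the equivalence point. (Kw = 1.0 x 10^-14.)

10.16

n(HClO) = 0.1879 x 0.02245 = 0.004218 mol; V(LiOH) at equivalence = 0.004218/0.09509 = 0.04436 L.
At equivalence all the acid is converted to ClO-; total volume = 0.02245 + 0.04436 = 0.06681 L, so [ClO-] = 0.004218/0.06681 = 0.06314 M.
Kb = Kw/Ka = 1.0e-14 / 3.0 x 10^-8 = 3.33e-7.
[OH^-] = sqrt(Kb x [ClO-]) = sqrt(3.33e-7 x 0.06314) = 0.000145 M.
pOH = 3.84, so pH = 14.00 - 3.84 = 10.16.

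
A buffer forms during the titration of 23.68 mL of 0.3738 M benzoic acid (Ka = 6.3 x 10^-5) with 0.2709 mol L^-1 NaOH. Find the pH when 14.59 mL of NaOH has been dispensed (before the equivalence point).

Initial n(C6H5COOH) = 0.3738 x 0.02368 = 0.008852 mol.
n(NaOH) added = 0.2709 x 0.01459 = 0.003952 mol, converting that many moles of C6H5COOH to C6H5COO-.
Remaining n(C6H5COOH) = 0.004899 mol; n(C6H5COO-) = 0.003952 mol.
By Henderson-Hasselbalch, pH = pKa + log([A^-]/[HA]) = 4.20 + log(0.003952/0.004899) = 4.20 + (-0.09) = 4.11.

4.11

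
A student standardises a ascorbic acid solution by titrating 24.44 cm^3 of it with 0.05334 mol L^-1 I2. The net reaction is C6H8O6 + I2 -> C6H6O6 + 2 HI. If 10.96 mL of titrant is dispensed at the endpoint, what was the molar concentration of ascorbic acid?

n(I2) = 0.05334 x 0.01096 = 0.0005846 mol.
From the balanced equation, 1 mol I2 reacts with 1 mol ascorbic acid, so n(ascorbic acid) = 0.0005846 x 1/1 = 0.0005846 mol.
[ascorbic acid] = 0.0005846 / 0.02444 L = 0.0239 M.

0.0239 M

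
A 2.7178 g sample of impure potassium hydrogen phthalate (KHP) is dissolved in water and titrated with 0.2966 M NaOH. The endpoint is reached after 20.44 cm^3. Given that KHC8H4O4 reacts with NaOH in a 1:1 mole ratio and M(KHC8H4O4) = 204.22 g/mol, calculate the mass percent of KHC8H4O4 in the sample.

n(NaOH) = 0.2966 x 0.02044 = 0.006063 mol.
n(KHC8H4O4) = 0.006063 / 1 = 0.006063 mol.
mass of KHC8H4O4 = 0.006063 x 204.22 = 1.238 g.
% purity = 1.238 / 2.7178 x 100 = 45.6%.

45.6%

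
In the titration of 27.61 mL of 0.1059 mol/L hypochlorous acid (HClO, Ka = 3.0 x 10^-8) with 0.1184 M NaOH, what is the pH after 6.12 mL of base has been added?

7.04

Initial n(HClO) = 0.1059 x 0.02761 = 0.002924 mol.
n(NaOH) added = 0.1184 x 0.006120 = 0.0007246 mol, converting that many moles of HClO to ClO-.
Remaining n(HClO) = 0.002199 mol; n(ClO-) = 0.0007246 mol.
By Henderson-Hasselbalch, pH = pKa + log([A^-]/[HA]) = 7.52 + log(0.0007246/0.002199) = 7.52 + (-0.48) = 7.04.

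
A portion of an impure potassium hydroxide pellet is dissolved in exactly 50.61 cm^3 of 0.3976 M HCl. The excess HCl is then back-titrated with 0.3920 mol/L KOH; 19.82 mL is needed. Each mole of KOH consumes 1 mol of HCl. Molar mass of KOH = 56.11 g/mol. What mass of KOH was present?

Total n(HCl) added = 0.3976 x 0.05061 = 0.02012 mol.
n(KOH) used = 0.3920 x 0.01982 = 0.007769 mol, which equals the excess n(HCl).
So n(HCl) consumed by the sample = 0.02012 - 0.007769 = 0.01235 mol.
n(KOH) = 0.01235 / 1 = 0.01235 mol.
mass = 0.01235 mol x 56.11 g/mol = 0.693 g.

0.693 g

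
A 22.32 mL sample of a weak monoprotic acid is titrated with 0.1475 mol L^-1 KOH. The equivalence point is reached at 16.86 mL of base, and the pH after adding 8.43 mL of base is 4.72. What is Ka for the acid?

1.9 x 10^-5

8.43 mL is half of the equivalence volume, so this is the half-equivalence point where [HA] = [A^-].
At half-equivalence pH = pKa, so pKa = 4.72.
Ka = 10^(-4.72) = 1.9 x 10^-5.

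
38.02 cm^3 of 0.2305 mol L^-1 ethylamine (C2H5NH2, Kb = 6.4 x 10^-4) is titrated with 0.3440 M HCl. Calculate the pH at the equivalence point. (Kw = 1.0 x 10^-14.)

5.83

n(C2H5NH2) = 0.2305 x 0.03802 = 0.008764 mol; V(HCl) at equivalence = 0.008764/0.3440 = 0.02548 L.
At equivalence the base is fully converted to C2H5NH3+; total volume = 0.06350 L, so [C2H5NH3+] = 0.008764/0.06350 = 0.1380 M.
Ka(C2H5NH3+) = Kw/Kb = 1.0e-14 / 6.4 x 10^-4 = 1.56e-11.
[H^+] = sqrt(Ka x [C2H5NH3+]) = sqrt(1.56e-11 x 0.1380) = 1.47e-6 M.
pH = -log(1.47e-6) = 5.83.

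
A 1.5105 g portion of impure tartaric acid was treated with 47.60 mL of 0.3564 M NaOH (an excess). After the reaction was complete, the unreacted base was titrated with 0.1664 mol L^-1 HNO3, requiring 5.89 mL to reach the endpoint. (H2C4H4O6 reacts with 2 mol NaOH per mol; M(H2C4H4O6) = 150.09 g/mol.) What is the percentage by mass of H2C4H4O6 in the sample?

Total n(NaOH) added = 0.3564 x 0.04760 = 0.01696 mol.
n(HNO3) used = 0.1664 x 0.005890 = 0.0009801 mol, which equals the excess n(NaOH).
So n(NaOH) consumed by the sample = 0.01696 - 0.0009801 = 0.01598 mol.
n(H2C4H4O6) = 0.01598 / 2 = 0.007992 mol.
mass H2C4H4O6 = 0.007992 x 150.09 = 1.200 g, so %H2C4H4O6 = 1.200/1.5105 x 100 = 79.4%.

79.4%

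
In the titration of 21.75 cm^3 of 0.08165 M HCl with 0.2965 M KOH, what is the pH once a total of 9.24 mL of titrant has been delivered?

12.49

n(acid) = 0.08165 x 0.02175 = 0.001776 mol; n(KOH) added = 0.2965 x 0.009240 = 0.002740 mol.
Base is in excess by 0.002740 - 0.001776 = 0.0009638 mol in a total volume of 0.03099 L.
[OH^-] = 0.0009638/0.03099 = 0.03110 M, so pOH = 1.51 and pH = 14.00 - 1.51 = 12.49.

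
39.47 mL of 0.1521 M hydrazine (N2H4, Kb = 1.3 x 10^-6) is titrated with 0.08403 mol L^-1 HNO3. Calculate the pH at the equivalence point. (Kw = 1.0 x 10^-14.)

4.69

n(N2H4) = 0.1521 x 0.03947 = 0.006003 mol; V(HNO3) at equivalence = 0.006003/0.08403 = 0.07144 L.
At equivalence the base is fully converted to N2H5+; total volume = 0.1109 L, so [N2H5+] = 0.006003/0.1109 = 0.05413 M.
Ka(N2H5+) = Kw/Kb = 1.0e-14 / 1.3 x 10^-6 = 7.69e-9.
[H^+] = sqrt(Ka x [N2H5+]) = sqrt(7.69e-9 x 0.05413) = 2.04e-5 M.
pH = -log(2.04e-5) = 4.69.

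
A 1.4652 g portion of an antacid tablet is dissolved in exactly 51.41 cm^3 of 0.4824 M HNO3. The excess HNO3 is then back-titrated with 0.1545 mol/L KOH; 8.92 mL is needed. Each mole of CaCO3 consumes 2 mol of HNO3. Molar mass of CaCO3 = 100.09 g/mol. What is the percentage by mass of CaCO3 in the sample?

Total n(HNO3) added = 0.4824 x 0.05141 = 0.02480 mol.
n(KOH) used = 0.1545 x 0.008920 = 0.001378 mol, which equals the excess n(HNO3).
So n(HNO3) consumed by the sample = 0.02480 - 0.001378 = 0.02342 mol.
n(CaCO3) = 0.02342 / 2 = 0.01171 mol.
mass CaCO3 = 0.01171 x 100.09 = 1.172 g, so %CaCO3 = 1.172/1.4652 x 100 = 80.0%.

80.0%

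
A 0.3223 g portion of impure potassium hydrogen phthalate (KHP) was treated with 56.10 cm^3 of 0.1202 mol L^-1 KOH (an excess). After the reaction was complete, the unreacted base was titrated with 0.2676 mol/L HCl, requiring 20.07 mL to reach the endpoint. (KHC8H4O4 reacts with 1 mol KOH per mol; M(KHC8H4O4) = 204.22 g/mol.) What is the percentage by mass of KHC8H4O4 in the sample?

Total n(KOH) added = 0.1202 x 0.05610 = 0.006743 mol.
n(HCl) used = 0.2676 x 0.02007 = 0.005371 mol, which equals the excess n(KOH).
So n(KOH) consumed by the sample = 0.006743 - 0.005371 = 0.001372 mol.
n(KHC8H4O4) = 0.001372 / 1 = 0.001372 mol.
mass KHC8H4O4 = 0.001372 x 204.22 = 0.2803 g, so %KHC8H4O4 = 0.2803/0.3223 x 100 = 87.0%.

87.0%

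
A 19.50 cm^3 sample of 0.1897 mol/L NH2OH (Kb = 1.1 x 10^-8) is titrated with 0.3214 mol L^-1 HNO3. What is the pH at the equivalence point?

3.48

n(NH2OH) = 0.1897 x 0.01950 = 0.003699 mol; V(HNO3) at equivalence = 0.003699/0.3214 = 0.01151 L.
At equivalence the base is fully converted to NH3OH+; total volume = 0.03101 L, so [NH3OH+] = 0.003699/0.03101 = 0.1193 M.
Ka(NH3OH+) = Kw/Kb = 1.0e-14 / 1.1 x 10^-8 = 9.09e-7.
[H^+] = sqrt(Ka x [NH3OH+]) = sqrt(9.09e-7 x 0.1193) = 0.000329 M.
pH = -log(0.000329) = 3.48.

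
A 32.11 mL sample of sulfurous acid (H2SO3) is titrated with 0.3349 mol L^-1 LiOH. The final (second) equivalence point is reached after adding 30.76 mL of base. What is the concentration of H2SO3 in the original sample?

0.160 M

n(LiOH) = 0.3349 x 0.03076 = 0.01030 mol.
At the final (second) equivalence point, 2 mol OH^- react per mol H2SO3, so n(H2SO3) = 0.01030 / 2 = 0.005151 mol.
[H2SO3] = 0.005151 / 0.03211 L = 0.160 M.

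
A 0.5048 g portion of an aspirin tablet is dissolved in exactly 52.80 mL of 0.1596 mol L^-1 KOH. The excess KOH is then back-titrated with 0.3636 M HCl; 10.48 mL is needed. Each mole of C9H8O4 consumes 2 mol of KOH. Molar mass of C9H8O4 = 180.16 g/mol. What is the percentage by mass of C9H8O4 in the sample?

Total n(KOH) added = 0.1596 x 0.05280 = 0.008427 mol.
n(HCl) used = 0.3636 x 0.01048 = 0.003811 mol, which equals the excess n(KOH).
So n(KOH) consumed by the sample = 0.008427 - 0.003811 = 0.004616 mol.
n(C9H8O4) = 0.004616 / 2 = 0.002308 mol.
mass C9H8O4 = 0.002308 x 180.16 = 0.4158 g, so %C9H8O4 = 0.4158/0.5048 x 100 = 82.4%.

82.4%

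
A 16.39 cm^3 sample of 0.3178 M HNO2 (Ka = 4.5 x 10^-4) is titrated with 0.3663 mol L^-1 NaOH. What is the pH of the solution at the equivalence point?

8.29

n(HNO2) = 0.3178 x 0.01639 = 0.005209 mol; V(NaOH) at equivalence = 0.005209/0.3663 = 0.01422 L.
At equivalence all the acid is converted to NO2-; total volume = 0.01639 + 0.01422 = 0.03061 L, so [NO2-] = 0.005209/0.03061 = 0.1702 M.
Kb = Kw/Ka = 1.0e-14 / 4.5 x 10^-4 = 2.22e-11.
[OH^-] = sqrt(Kb x [NO2-]) = sqrt(2.22e-11 x 0.1702) = 1.94e-6 M.
pOH = 5.71, so pH = 14.00 - 5.71 = 8.29.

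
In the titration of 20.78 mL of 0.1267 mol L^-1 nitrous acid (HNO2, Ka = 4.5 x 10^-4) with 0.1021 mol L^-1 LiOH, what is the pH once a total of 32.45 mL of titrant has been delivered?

12.11

n(acid) = 0.1267 x 0.02078 = 0.002633 mol; n(LiOH) added = 0.1021 x 0.03245 = 0.003313 mol.
Base is in excess by 0.003313 - 0.002633 = 0.0006803 mol in a total volume of 0.05323 L.
[OH^-] = 0.0006803/0.05323 = 0.01278 M, so pOH = 1.89 and pH = 14.00 - 1.89 = 12.11.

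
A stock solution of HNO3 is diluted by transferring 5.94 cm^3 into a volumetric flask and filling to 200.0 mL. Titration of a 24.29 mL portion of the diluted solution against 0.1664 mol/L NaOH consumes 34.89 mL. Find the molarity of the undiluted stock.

8.05 M

n(NaOH) = 0.1664 x 0.03489 = 0.005806 mol.
n(HNO3) in the aliquot = 0.005806 mol.
[diluted HNO3] = 0.005806 / 0.02429 = 0.2390 M.
Dilution factor = 200.0/5.940 = 33.67, so [stock] = 0.2390 x 33.67 = 8.05 M.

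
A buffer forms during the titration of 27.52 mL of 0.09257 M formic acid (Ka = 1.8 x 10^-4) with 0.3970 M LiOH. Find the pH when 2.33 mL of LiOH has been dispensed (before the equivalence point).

Initial n(HCOOH) = 0.09257 x 0.02752 = 0.002548 mol.
n(LiOH) added = 0.3970 x 0.002330 = 0.0009250 mol, converting that many moles of HCOOH to HCOO-.
Remaining n(HCOOH) = 0.001623 mol; n(HCOO-) = 0.0009250 mol.
By Henderson-Hasselbalch, pH = pKa + log([A^-]/[HA]) = 3.74 + log(0.0009250/0.001623) = 3.74 + (-0.24) = 3.50.

3.50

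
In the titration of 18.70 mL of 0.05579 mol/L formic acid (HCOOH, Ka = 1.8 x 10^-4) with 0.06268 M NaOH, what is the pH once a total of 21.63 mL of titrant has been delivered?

n(acid) = 0.05579 x 0.01870 = 0.001043 mol; n(NaOH) added = 0.06268 x 0.02163 = 0.001356 mol.
Base is in excess by 0.001356 - 0.001043 = 0.0003125 mol in a total volume of 0.04033 L.
[OH^-] = 0.0003125/0.04033 = 0.007748 M, so pOH = 2.11 and pH = 14.00 - 2.11 = 11.89.

11.89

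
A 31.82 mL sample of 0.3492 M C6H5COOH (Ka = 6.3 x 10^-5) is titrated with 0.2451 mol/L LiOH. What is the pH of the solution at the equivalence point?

n(C6H5COOH) = 0.3492 x 0.03182 = 0.01111 mol; V(LiOH) at equivalence = 0.01111/0.2451 = 0.04533 L.
At equivalence all the acid is converted to C6H5COO-; total volume = 0.03182 + 0.04533 = 0.07715 L, so [C6H5COO-] = 0.01111/0.07715 = 0.1440 M.
Kb = Kw/Ka = 1.0e-14 / 6.3 x 10^-5 = 1.59e-10.
[OH^-] = sqrt(Kb x [C6H5COO-]) = sqrt(1.59e-10 x 0.1440) = 4.78e-6 M.
pOH = 5.32, so pH = 14.00 - 5.32 = 8.68.

8.68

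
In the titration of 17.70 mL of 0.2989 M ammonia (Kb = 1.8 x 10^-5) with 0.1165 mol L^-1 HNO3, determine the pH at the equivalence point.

n(NH3) = 0.2989 x 0.01770 = 0.005291 mol; V(HNO3) at equivalence = 0.005291/0.1165 = 0.04541 L.
At equivalence the base is fully converted to NH4+; total volume = 0.06311 L, so [NH4+] = 0.005291/0.06311 = 0.08383 M.
Ka(NH4+) = Kw/Kb = 1.0e-14 / 1.8 x 10^-5 = 5.56e-10.
[H^+] = sqrt(Ka x [NH4+]) = sqrt(5.56e-10 x 0.08383) = 6.82e-6 M.
pH = -log(6.82e-6) = 5.17.

5.17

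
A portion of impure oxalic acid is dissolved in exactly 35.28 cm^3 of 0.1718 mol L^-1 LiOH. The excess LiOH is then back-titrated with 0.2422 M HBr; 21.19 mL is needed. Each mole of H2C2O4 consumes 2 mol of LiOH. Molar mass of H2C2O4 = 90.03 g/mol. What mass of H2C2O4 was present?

Total n(LiOH) added = 0.1718 x 0.03528 = 0.006061 mol.
n(HBr) used = 0.2422 x 0.02119 = 0.005132 mol, which equals the excess n(LiOH).
So n(LiOH) consumed by the sample = 0.006061 - 0.005132 = 0.0009289 mol.
n(H2C2O4) = 0.0009289 / 2 = 0.0004644 mol.
mass = 0.0004644 mol x 90.03 g/mol = 0.0418 g.

0.0418 g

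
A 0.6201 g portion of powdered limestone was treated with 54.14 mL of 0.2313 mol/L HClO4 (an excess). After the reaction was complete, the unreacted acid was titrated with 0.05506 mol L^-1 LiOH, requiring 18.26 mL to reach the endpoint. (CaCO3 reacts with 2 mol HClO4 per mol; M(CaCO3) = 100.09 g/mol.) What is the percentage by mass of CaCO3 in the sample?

Total n(HClO4) added = 0.2313 x 0.05414 = 0.01252 mol.
n(LiOH) used = 0.05506 x 0.01826 = 0.001005 mol, which equals the excess n(HClO4).
So n(HClO4) consumed by the sample = 0.01252 - 0.001005 = 0.01152 mol.
n(CaCO3) = 0.01152 / 2 = 0.005759 mol.
mass CaCO3 = 0.005759 x 100.09 = 0.5764 g, so %CaCO3 = 0.5764/0.6201 x 100 = 92.9%.

92.9%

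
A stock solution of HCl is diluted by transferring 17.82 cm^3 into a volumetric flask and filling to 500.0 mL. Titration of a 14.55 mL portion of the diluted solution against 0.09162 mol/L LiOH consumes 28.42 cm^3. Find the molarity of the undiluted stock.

n(LiOH) = 0.09162 x 0.02842 = 0.002604 mol.
n(HCl) in the aliquot = 0.002604 mol.
[diluted HCl] = 0.002604 / 0.01455 = 0.1790 M.
Dilution factor = 500.0/17.82 = 28.06, so [stock] = 0.1790 x 28.06 = 5.02 M.

5.02 M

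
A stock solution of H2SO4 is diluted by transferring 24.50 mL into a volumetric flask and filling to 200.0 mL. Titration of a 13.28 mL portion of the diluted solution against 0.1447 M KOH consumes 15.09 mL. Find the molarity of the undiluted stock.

n(KOH) = 0.1447 x 0.01509 = 0.002184 mol.
n(H2SO4) in the aliquot = 0.002184 x 1/2 = 0.001092 mol.
[diluted H2SO4] = 0.001092 / 0.01328 = 0.08221 M.
Dilution factor = 200.0/24.50 = 8.163, so [stock] = 0.08221 x 8.163 = 0.671 M.

0.671 M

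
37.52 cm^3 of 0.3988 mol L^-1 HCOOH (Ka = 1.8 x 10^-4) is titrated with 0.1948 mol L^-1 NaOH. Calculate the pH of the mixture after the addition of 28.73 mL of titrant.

3.52

Initial n(HCOOH) = 0.3988 x 0.03752 = 0.01496 mol.
n(NaOH) added = 0.1948 x 0.02873 = 0.005597 mol, converting that many moles of HCOOH to HCOO-.
Remaining n(HCOOH) = 0.009366 mol; n(HCOO-) = 0.005597 mol.
By Henderson-Hasselbalch, pH = pKa + log([A^-]/[HA]) = 3.74 + log(0.005597/0.009366) = 3.74 + (-0.22) = 3.52.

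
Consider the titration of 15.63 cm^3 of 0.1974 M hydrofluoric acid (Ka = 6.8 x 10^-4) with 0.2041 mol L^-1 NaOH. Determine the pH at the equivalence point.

8.08

n(HF) = 0.1974 x 0.01563 = 0.003085 mol; V(NaOH) at equivalence = 0.003085/0.2041 = 0.01512 L.
At equivalence all the acid is converted to F-; total volume = 0.01563 + 0.01512 = 0.03075 L, so [F-] = 0.003085/0.03075 = 0.1003 M.
Kb = Kw/Ka = 1.0e-14 / 6.8 x 10^-4 = 1.47e-11.
[OH^-] = sqrt(Kb x [F-]) = sqrt(1.47e-11 x 0.1003) = 1.21e-6 M.
pOH = 5.92, so pH = 14.00 - 5.92 = 8.08.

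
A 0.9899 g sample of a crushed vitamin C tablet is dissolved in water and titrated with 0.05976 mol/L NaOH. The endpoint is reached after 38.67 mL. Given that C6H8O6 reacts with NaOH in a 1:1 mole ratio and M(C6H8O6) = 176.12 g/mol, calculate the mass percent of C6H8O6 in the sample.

n(NaOH) = 0.05976 x 0.03867 = 0.002311 mol.
n(C6H8O6) = 0.002311 / 1 = 0.002311 mol.
mass of C6H8O6 = 0.002311 x 176.12 = 0.4070 g.
% purity = 0.4070 / 0.9899 x 100 = 41.1%.

41.1%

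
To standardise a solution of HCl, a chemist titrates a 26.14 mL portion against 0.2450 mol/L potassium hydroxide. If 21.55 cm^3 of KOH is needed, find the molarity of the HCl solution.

n(KOH) delivered = 0.2450 x 0.02155 = 0.005280 mol.
For a 1:1 reaction, n(HCl) = 0.005280 mol.
[HCl] = 0.005280 mol / 0.02614 L = 0.202 M.

0.202 M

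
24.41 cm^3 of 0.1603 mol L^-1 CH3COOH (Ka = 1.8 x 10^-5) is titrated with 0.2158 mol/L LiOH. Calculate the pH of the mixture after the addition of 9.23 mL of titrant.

4.76

Initial n(CH3COOH) = 0.1603 x 0.02441 = 0.003913 mol.
n(LiOH) added = 0.2158 x 0.009230 = 0.001992 mol, converting that many moles of CH3COOH to CH3COO-.
Remaining n(CH3COOH) = 0.001921 mol; n(CH3COO-) = 0.001992 mol.
By Henderson-Hasselbalch, pH = pKa + log([A^-]/[HA]) = 4.74 + log(0.001992/0.001921) = 4.74 + (+0.02) = 4.76.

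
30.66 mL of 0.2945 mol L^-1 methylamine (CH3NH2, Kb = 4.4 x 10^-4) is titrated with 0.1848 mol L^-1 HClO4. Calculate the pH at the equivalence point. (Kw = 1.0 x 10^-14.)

n(CH3NH2) = 0.2945 x 0.03066 = 0.009029 mol; V(HClO4) at equivalence = 0.009029/0.1848 = 0.04886 L.
At equivalence the base is fully converted to CH3NH3+; total volume = 0.07952 L, so [CH3NH3+] = 0.009029/0.07952 = 0.1135 M.
Ka(CH3NH3+) = Kw/Kb = 1.0e-14 / 4.4 x 10^-4 = 2.27e-11.
[H^+] = sqrt(Ka x [CH3NH3+]) = sqrt(2.27e-11 x 0.1135) = 1.61e-6 M.
pH = -log(1.61e-6) = 5.79.

5.79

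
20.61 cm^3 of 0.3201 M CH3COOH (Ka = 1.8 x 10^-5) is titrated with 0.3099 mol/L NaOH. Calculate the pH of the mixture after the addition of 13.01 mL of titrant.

4.94

Initial n(CH3COOH) = 0.3201 x 0.02061 = 0.006597 mol.
n(NaOH) added = 0.3099 x 0.01301 = 0.004032 mol, converting that many moles of CH3COOH to CH3COO-.
Remaining n(CH3COOH) = 0.002565 mol; n(CH3COO-) = 0.004032 mol.
By Henderson-Hasselbalch, pH = pKa + log([A^-]/[HA]) = 4.74 + log(0.004032/0.002565) = 4.74 + (+0.20) = 4.94.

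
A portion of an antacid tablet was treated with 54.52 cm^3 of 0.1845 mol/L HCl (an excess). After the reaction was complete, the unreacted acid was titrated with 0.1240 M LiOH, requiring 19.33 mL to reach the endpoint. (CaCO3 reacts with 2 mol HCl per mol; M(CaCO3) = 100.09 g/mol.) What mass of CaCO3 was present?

Total n(HCl) added = 0.1845 x 0.05452 = 0.01006 mol.
n(LiOH) used = 0.1240 x 0.01933 = 0.002397 mol, which equals the excess n(HCl).
So n(HCl) consumed by the sample = 0.01006 - 0.002397 = 0.007662 mol.
n(CaCO3) = 0.007662 / 2 = 0.003831 mol.
mass = 0.003831 mol x 100.09 g/mol = 0.383 g.

0.383 g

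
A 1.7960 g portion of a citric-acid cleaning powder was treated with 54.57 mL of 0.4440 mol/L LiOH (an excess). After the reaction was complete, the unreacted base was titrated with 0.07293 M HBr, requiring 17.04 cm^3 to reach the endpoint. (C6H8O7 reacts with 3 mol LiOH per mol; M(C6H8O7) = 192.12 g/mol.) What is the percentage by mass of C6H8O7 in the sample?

82.0%

Total n(LiOH) added = 0.4440 x 0.05457 = 0.02423 mol.
n(HBr) used = 0.07293 x 0.01704 = 0.001243 mol, which equals the excess n(LiOH).
So n(LiOH) consumed by the sample = 0.02423 - 0.001243 = 0.02299 mol.
n(C6H8O7) = 0.02299 / 3 = 0.007662 mol.
mass C6H8O7 = 0.007662 x 192.12 = 1.472 g, so %C6H8O7 = 1.472/1.7960 x 100 = 82.0%.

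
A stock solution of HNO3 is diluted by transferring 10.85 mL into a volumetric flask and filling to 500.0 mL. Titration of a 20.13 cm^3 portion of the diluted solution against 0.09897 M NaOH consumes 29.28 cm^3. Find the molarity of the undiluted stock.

6.63 M

n(NaOH) = 0.09897 x 0.02928 = 0.002898 mol.
n(HNO3) in the aliquot = 0.002898 mol.
[diluted HNO3] = 0.002898 / 0.02013 = 0.1440 M.
Dilution factor = 500.0/10.85 = 46.08, so [stock] = 0.1440 x 46.08 = 6.63 M.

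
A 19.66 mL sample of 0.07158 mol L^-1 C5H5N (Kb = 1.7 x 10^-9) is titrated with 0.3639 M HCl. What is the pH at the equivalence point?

n(C5H5N) = 0.07158 x 0.01966 = 0.001407 mol; V(HCl) at equivalence = 0.001407/0.3639 = 0.003867 L.
At equivalence the base is fully converted to C5H5NH+; total volume = 0.02353 L, so [C5H5NH+] = 0.001407/0.02353 = 0.05981 M.
Ka(C5H5NH+) = Kw/Kb = 1.0e-14 / 1.7 x 10^-9 = 5.88e-6.
[H^+] = sqrt(Ka x [C5H5NH+]) = sqrt(5.88e-6 x 0.05981) = 0.000593 M.
pH = -log(0.000593) = 3.23.

3.23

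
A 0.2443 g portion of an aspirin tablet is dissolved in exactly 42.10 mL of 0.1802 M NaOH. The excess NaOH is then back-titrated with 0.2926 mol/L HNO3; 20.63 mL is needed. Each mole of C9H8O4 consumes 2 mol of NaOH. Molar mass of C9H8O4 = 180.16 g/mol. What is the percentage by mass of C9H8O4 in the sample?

Total n(NaOH) added = 0.1802 x 0.04210 = 0.007586 mol.
n(HNO3) used = 0.2926 x 0.02063 = 0.006036 mol, which equals the excess n(NaOH).
So n(NaOH) consumed by the sample = 0.007586 - 0.006036 = 0.001550 mol.
n(C9H8O4) = 0.001550 / 2 = 0.0007750 mol.
mass C9H8O4 = 0.0007750 x 180.16 = 0.1396 g, so %C9H8O4 = 0.1396/0.2443 x 100 = 57.2%.

57.2%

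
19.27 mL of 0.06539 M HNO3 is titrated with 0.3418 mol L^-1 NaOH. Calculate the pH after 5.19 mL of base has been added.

12.32

n(acid) = 0.06539 x 0.01927 = 0.001260 mol; n(NaOH) added = 0.3418 x 0.005190 = 0.001774 mol.
Base is in excess by 0.001774 - 0.001260 = 0.0005139 mol in a total volume of 0.02446 L.
[OH^-] = 0.0005139/0.02446 = 0.02101 M, so pOH = 1.68 and pH = 14.00 - 1.68 = 12.32.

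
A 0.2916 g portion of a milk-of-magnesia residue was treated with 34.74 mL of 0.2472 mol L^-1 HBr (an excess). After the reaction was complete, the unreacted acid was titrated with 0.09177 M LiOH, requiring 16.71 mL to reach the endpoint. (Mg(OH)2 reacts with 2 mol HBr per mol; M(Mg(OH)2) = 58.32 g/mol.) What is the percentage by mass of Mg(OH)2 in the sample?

Total n(HBr) added = 0.2472 x 0.03474 = 0.008588 mol.
n(LiOH) used = 0.09177 x 0.01671 = 0.001533 mol, which equals the excess n(HBr).
So n(HBr) consumed by the sample = 0.008588 - 0.001533 = 0.007054 mol.
n(Mg(OH)2) = 0.007054 / 2 = 0.003527 mol.
mass Mg(OH)2 = 0.003527 x 58.32 = 0.2057 g, so %Mg(OH)2 = 0.2057/0.2916 x 100 = 70.5%.

70.5%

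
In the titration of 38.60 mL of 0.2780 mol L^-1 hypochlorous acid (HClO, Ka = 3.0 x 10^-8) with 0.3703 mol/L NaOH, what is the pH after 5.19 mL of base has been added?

6.86

Initial n(HClO) = 0.2780 x 0.03860 = 0.01073 mol.
n(NaOH) added = 0.3703 x 0.005190 = 0.001922 mol, converting that many moles of HClO to ClO-.
Remaining n(HClO) = 0.008809 mol; n(ClO-) = 0.001922 mol.
By Henderson-Hasselbalch, pH = pKa + log([A^-]/[HA]) = 7.52 + log(0.001922/0.008809) = 7.52 + (-0.66) = 6.86.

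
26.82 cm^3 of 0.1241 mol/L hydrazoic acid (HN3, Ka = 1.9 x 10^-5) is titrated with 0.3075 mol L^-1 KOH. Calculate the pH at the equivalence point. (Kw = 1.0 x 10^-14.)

n(HN3) = 0.1241 x 0.02682 = 0.003328 mol; V(KOH) at equivalence = 0.003328/0.3075 = 0.01082 L.
At equivalence all the acid is converted to N3-; total volume = 0.02682 + 0.01082 = 0.03764 L, so [N3-] = 0.003328/0.03764 = 0.08842 M.
Kb = Kw/Ka = 1.0e-14 / 1.9 x 10^-5 = 5.26e-10.
[OH^-] = sqrt(Kb x [N3-]) = sqrt(5.26e-10 x 0.08842) = 6.82e-6 M.
pOH = 5.17, so pH = 14.00 - 5.17 = 8.83.

8.83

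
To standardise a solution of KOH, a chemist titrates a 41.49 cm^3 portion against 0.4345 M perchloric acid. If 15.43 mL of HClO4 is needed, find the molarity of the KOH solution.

n(HClO4) delivered = 0.4345 x 0.01543 = 0.006704 mol.
For a 1:1 reaction, n(KOH) = 0.006704 mol.
[KOH] = 0.006704 mol / 0.04149 L = 0.162 M.

0.162 M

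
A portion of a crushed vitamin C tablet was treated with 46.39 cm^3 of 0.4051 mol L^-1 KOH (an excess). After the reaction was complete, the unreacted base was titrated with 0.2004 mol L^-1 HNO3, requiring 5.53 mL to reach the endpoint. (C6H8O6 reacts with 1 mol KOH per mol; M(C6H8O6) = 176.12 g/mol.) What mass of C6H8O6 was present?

Total n(KOH) added = 0.4051 x 0.04639 = 0.01879 mol.
n(HNO3) used = 0.2004 x 0.005530 = 0.001108 mol, which equals the excess n(KOH).
So n(KOH) consumed by the sample = 0.01879 - 0.001108 = 0.01768 mol.
n(C6H8O6) = 0.01768 / 1 = 0.01768 mol.
mass = 0.01768 mol x 176.12 g/mol = 3.11 g.

3.11 g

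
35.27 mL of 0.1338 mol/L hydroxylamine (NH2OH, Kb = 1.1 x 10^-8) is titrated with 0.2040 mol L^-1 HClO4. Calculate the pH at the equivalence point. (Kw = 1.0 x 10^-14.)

n(NH2OH) = 0.1338 x 0.03527 = 0.004719 mol; V(HClO4) at equivalence = 0.004719/0.2040 = 0.02313 L.
At equivalence the base is fully converted to NH3OH+; total volume = 0.05840 L, so [NH3OH+] = 0.004719/0.05840 = 0.08080 M.
Ka(NH3OH+) = Kw/Kb = 1.0e-14 / 1.1 x 10^-8 = 9.09e-7.
[H^+] = sqrt(Ka x [NH3OH+]) = sqrt(9.09e-7 x 0.08080) = 0.000271 M.
pH = -log(0.000271) = 3.57.

3.57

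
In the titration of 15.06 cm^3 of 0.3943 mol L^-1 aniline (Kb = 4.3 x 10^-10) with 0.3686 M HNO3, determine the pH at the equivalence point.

n(C6H5NH2) = 0.3943 x 0.01506 = 0.005938 mol; V(HNO3) at equivalence = 0.005938/0.3686 = 0.01611 L.
At equivalence the base is fully converted to C6H5NH3+; total volume = 0.03117 L, so [C6H5NH3+] = 0.005938/0.03117 = 0.1905 M.
Ka(C6H5NH3+) = Kw/Kb = 1.0e-14 / 4.3 x 10^-10 = 2.33e-5.
[H^+] = sqrt(Ka x [C6H5NH3+]) = sqrt(2.33e-5 x 0.1905) = 0.00210 M.
pH = -log(0.00210) = 2.68.

2.68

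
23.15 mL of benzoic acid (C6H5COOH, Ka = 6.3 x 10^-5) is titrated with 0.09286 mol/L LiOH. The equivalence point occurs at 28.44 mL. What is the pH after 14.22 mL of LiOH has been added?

14.22 mL is exactly half the equivalence volume (28.44/2), i.e. the half-equivalence point.
There, n(HA) = n(A^-), so pH = pKa = -log(6.3 x 10^-5) = 4.20.

4.20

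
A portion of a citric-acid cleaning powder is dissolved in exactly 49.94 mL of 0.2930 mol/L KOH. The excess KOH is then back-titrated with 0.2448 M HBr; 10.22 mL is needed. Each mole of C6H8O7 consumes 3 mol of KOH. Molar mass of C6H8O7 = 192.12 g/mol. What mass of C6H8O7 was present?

Total n(KOH) added = 0.2930 x 0.04994 = 0.01463 mol.
n(HBr) used = 0.2448 x 0.01022 = 0.002502 mol, which equals the excess n(KOH).
So n(KOH) consumed by the sample = 0.01463 - 0.002502 = 0.01213 mol.
n(C6H8O7) = 0.01213 / 3 = 0.004044 mol.
mass = 0.004044 mol x 192.12 g/mol = 0.777 g.

0.777 g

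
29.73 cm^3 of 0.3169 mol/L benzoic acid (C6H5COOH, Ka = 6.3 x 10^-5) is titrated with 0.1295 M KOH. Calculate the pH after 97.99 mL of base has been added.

n(acid) = 0.3169 x 0.02973 = 0.009421 mol; n(KOH) added = 0.1295 x 0.09799 = 0.01269 mol.
Base is in excess by 0.01269 - 0.009421 = 0.003268 mol in a total volume of 0.1277 L.
[OH^-] = 0.003268/0.1277 = 0.02559 M, so pOH = 1.59 and pH = 14.00 - 1.59 = 12.41.

12.41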